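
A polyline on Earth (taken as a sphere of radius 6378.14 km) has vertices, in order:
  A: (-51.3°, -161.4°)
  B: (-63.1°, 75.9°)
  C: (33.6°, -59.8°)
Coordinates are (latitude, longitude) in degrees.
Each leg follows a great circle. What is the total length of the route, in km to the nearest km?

21913 km

Leg A→B: central angle 0.9966 rad, distance 6356.4 km.
Leg B→C: central angle 2.4391 rad, distance 15556.7 km.
Total: 6356.4 + 15556.7 ≈ 21913 km.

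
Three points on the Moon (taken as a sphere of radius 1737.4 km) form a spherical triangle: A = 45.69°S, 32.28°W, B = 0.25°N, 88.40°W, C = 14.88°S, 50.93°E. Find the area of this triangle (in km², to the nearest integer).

1939272 km²

Side lengths (central angles): a = 2.3952, b = 1.3041, c = 1.1742 rad; semiperimeter s = 2.4367.
By l'Huilier's theorem, tan(E/4) = √[tan(s/2) tan((s−a)/2) tan((s−b)/2) tan((s−c)/2)], giving spherical excess E = 0.6424 rad.
Area = E·R² = 0.6424 × (1737.4)² ≈ 1939272 km².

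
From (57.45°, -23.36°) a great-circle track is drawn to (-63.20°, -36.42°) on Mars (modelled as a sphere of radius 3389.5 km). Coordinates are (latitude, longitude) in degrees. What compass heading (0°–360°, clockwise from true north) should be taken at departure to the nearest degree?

With φ₁ = 1.0027, φ₂ = -1.1030, Δλ = -0.2279 rad, the forward-azimuth formula gives
θ = atan2( sin Δλ cos φ₂ , cos φ₁ sin φ₂ − sin φ₁ cos φ₂ cos Δλ ) = atan2(-0.1019, -0.8505) = -173.17°.
Adding 360° brings this into [0°, 360°): 187°.

187°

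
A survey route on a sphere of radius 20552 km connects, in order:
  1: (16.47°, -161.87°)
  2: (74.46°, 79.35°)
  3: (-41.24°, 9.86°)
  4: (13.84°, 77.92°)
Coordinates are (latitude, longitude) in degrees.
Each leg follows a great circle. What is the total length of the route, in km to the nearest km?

103723 km

Leg 1→2: central angle 1.4208 rad, distance 29199.8 km.
Leg 2→3: central angle 2.1707 rad, distance 44611.4 km.
Leg 3→4: central angle 1.4554 rad, distance 29912.0 km.
Total: 29199.8 + 44611.4 + 29912.0 ≈ 103723 km.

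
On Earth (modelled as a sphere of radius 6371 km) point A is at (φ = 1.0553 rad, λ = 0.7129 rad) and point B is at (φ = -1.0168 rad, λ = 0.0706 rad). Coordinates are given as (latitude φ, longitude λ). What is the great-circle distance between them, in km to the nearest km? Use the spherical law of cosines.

Let φ₁ = 1.0553 rad, φ₂ = -1.0168 rad, and Δλ = -0.6423 rad.
cos c = sin φ₁ sin φ₂ + cos φ₁ cos φ₂ cos Δλ = (0.8700)(-0.8504) + (0.4930)(0.5261)(0.8007) = -0.53225,
so c = arccos(-0.53225) = 2.13205 rad.
Distance = R·c = 6371 × 2.1321 ≈ 13583 km.

13583 km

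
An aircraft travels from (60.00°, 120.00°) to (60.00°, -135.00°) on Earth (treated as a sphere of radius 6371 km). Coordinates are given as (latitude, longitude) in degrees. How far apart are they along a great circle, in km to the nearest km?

In radians: φ₁ = 1.0472, φ₂ = 1.0472, Δλ = 105.000° = 1.8326 rad.
cos c = sin φ₁ sin φ₂ + cos φ₁ cos φ₂ cos Δλ = (0.8660)(0.8660) + (0.5000)(0.5000)(-0.2588) = 0.68530,
so c = arccos(0.68530) = 0.81579 rad.
Distance = R·c = 6371 × 0.8158 ≈ 5197 km.

5197 km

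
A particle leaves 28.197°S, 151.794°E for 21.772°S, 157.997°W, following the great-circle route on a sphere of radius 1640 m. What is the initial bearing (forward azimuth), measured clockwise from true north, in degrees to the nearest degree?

94°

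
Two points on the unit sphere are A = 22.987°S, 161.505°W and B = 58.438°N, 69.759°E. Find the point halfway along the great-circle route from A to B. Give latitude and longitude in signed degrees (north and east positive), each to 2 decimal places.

Central angle δ = 2.2579 rad. Interpolating on the sphere with fraction f = 0.5:
P = [sin((1−f)δ)·A + sin(fδ)·B] / sin δ = 1.1692·A + 1.1692·B in Cartesian coordinates,
giving P = (-0.8091, 0.2328, 0.5397), i.e. latitude 32.66°, longitude 163.95°.

32.66°, 163.95°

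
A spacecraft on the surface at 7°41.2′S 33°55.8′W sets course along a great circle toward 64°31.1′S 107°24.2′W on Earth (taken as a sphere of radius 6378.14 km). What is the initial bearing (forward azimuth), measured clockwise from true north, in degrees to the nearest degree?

Δλ = -73.473° = -1.2824 rad.
y = sin Δλ · cos φ₂ = (-0.9587)(0.4302) = -0.4124
x = cos φ₁ sin φ₂ − sin φ₁ cos φ₂ cos Δλ = (0.9910)(-0.9027) − (-0.1338)(0.4302)(0.2845) = -0.8782
θ = atan2(y, x) = -154.84°; adding 360° gives 205°.

205°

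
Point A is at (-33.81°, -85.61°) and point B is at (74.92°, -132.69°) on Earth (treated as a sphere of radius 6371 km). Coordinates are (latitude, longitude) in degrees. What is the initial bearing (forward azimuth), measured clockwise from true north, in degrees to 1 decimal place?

With φ₁ = -0.5901, φ₂ = 1.3076, Δλ = -0.8217 rad, the forward-azimuth formula gives
θ = atan2( sin Δλ cos φ₂ , cos φ₁ sin φ₂ − sin φ₁ cos φ₂ cos Δλ ) = atan2(-0.1905, 0.9009) = -11.94°.
Adding 360° brings this into [0°, 360°): 348.1°.

348.1°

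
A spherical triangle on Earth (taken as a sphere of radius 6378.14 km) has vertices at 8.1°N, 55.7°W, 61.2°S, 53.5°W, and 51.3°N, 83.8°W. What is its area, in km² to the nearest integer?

13356935 km²

Side lengths (central angles): a = 2.0085, b = 0.8553, c = 1.2099 rad; semiperimeter s = 2.0368.
By l'Huilier's theorem, tan(E/4) = √[tan(s/2) tan((s−a)/2) tan((s−b)/2) tan((s−c)/2)], giving spherical excess E = 0.3283 rad.
Area = E·R² = 0.3283 × (6378.14)² ≈ 13356935 km².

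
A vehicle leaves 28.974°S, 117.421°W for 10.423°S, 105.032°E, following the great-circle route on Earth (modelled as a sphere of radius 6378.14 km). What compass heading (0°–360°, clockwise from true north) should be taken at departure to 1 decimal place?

232.5°

With φ₁ = -0.5057, φ₂ = -0.1819, Δλ = -2.4006 rad, the forward-azimuth formula gives
θ = atan2( sin Δλ cos φ₂ , cos φ₁ sin φ₂ − sin φ₁ cos φ₂ cos Δλ ) = atan2(-0.6638, -0.5098) = -127.52°.
Adding 360° brings this into [0°, 360°): 232.5°.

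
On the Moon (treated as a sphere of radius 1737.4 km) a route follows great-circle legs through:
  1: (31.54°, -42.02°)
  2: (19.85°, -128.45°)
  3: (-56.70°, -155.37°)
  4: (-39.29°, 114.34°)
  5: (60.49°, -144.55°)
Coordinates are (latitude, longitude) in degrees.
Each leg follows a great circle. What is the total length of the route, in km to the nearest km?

10416 km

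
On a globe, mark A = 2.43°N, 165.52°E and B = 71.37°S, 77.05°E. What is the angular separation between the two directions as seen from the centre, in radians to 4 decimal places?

1.6025 rad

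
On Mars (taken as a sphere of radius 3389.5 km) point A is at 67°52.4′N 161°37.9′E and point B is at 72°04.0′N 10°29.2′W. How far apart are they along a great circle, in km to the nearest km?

2364 km

With latitudes φ₁ = 67.873°, φ₂ = 72.067° and longitude difference Δλ = -172.118°:
Haversine: a = sin²(Δφ/2) + cos φ₁ cos φ₂ sin²(Δλ/2) = 0.0013 + (0.3767)(0.3079)(0.9953) = 0.11677.
Central angle c = 2·arcsin(√a) = 0.69747 rad.
Distance = R·c = 3389.5 × 0.6975 ≈ 2364 km.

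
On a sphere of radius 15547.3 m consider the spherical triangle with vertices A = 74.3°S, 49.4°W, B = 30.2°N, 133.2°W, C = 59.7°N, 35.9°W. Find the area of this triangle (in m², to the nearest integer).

Side lengths (central angles): a = 1.1822, b = 2.3440, c = 2.0477 rad; semiperimeter s = 2.7869.
By l'Huilier's theorem, tan(E/4) = √[tan(s/2) tan((s−a)/2) tan((s−b)/2) tan((s−c)/2)], giving spherical excess E = 2.4686 rad.
Area = E·R² = 2.4686 × (15547.3)² ≈ 596709480 m².

596709480 m²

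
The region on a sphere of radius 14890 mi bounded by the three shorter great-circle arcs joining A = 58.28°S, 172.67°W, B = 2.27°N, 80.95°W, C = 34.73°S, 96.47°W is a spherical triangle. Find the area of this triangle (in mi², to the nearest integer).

24746217 mi²

Side lengths (central angles): a = 0.6940, b = 0.9426, c = 1.6203 rad; semiperimeter s = 1.6284.
By l'Huilier's theorem, tan(E/4) = √[tan(s/2) tan((s−a)/2) tan((s−b)/2) tan((s−c)/2)], giving spherical excess E = 0.1116 rad.
Area = E·R² = 0.1116 × (14890)² ≈ 24746217 mi².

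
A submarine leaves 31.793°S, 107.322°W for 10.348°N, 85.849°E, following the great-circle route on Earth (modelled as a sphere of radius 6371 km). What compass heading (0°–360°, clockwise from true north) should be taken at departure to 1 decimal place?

With φ₁ = -0.5549, φ₂ = 0.1806, Δλ = -2.9117 rad, the forward-azimuth formula gives
θ = atan2( sin Δλ cos φ₂ , cos φ₁ sin φ₂ − sin φ₁ cos φ₂ cos Δλ ) = atan2(-0.2242, -0.3520) = -147.51°.
Adding 360° brings this into [0°, 360°): 212.5°.

212.5°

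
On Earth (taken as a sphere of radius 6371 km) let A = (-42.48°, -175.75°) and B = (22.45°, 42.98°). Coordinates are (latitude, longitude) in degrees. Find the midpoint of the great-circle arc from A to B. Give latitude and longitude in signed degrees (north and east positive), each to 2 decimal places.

-26.90°, 95.89°

The central angle between A and B is δ = 2.4810 rad.
With f = 0.5, the slerp weights are sin((1−f)δ)/sin δ = 1.5417 and sin(fδ)/sin δ = 1.5417.
Weighted sum of the unit vectors: (1.5417)·(-0.7355,-0.0547,-0.6753) + (1.5417)·(0.6761,0.6301,0.3819) = (-0.0915, 0.8871, -0.4524).
Converting back: φ = atan2(z, √(x²+y²)) = -26.90°, λ = atan2(y, x) = 95.89°.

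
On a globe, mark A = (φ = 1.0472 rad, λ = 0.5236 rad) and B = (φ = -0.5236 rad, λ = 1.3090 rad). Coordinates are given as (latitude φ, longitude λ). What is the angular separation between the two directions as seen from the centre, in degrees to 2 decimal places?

97.29°

Let φ₁ = 1.0472 rad, φ₂ = -0.5236 rad, and Δλ = 0.7854 rad.
cos c = sin φ₁ sin φ₂ + cos φ₁ cos φ₂ cos Δλ = (0.8660)(-0.5000) + (0.5000)(0.8660)(0.7071) = -0.12683,
so c = arccos(-0.12683) = 1.69797 rad.
So the angular separation is 97.29°.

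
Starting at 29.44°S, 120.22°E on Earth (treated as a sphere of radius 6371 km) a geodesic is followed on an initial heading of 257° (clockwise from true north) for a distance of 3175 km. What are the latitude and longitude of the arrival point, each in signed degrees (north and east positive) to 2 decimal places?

-31.69°, 87.03°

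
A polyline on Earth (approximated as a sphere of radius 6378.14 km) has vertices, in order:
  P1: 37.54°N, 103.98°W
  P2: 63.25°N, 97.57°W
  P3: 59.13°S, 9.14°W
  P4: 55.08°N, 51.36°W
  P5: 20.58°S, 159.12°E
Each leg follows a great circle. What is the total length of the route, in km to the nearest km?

Leg P1→P2: central angle 0.4538 rad, distance 2894.7 km.
Leg P2→P3: central angle 2.4343 rad, distance 15526.5 km.
Leg P3→P4: central angle 2.0786 rad, distance 13257.7 km.
Leg P4→P5: central angle 2.4190 rad, distance 15428.5 km.
Total: 2894.7 + 15526.5 + 13257.7 + 15428.5 ≈ 47107 km.

47107 km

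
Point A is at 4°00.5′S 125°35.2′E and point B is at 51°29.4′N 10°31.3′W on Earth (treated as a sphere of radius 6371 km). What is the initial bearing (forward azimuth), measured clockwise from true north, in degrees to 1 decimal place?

330.1°

Δλ = -136.108° = -2.3755 rad.
y = sin Δλ · cos φ₂ = (-0.6933)(0.6227) = -0.4317
x = cos φ₁ sin φ₂ − sin φ₁ cos φ₂ cos Δλ = (0.9976)(0.7825) − (-0.0699)(0.6227)(-0.7207) = 0.7492
θ = atan2(y, x) = -29.95°; adding 360° gives 330.1°.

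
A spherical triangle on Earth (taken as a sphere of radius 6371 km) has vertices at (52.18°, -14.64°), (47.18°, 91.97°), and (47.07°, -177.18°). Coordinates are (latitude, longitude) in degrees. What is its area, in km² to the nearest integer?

Side lengths (central angles): a = 1.0120, b = 1.3898, c = 1.0925 rad; semiperimeter s = 1.7471.
By l'Huilier's theorem, tan(E/4) = √[tan(s/2) tan((s−a)/2) tan((s−b)/2) tan((s−c)/2)], giving spherical excess E = 0.6654 rad.
Area = E·R² = 0.6654 × (6371)² ≈ 27008757 km².

27008757 km²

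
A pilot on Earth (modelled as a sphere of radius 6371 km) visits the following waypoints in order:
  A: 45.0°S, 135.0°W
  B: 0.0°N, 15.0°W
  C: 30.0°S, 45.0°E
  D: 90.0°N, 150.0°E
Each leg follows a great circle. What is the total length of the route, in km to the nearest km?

32808 km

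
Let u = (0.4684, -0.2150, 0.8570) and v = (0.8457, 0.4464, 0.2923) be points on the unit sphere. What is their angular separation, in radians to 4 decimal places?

0.9877 rad

u·v = 0.5507; |u| = 1.0000, |v| = 1.0000.
cos θ = (u·v)/(|u||v|) = 0.5507, so θ = 0.9877 rad.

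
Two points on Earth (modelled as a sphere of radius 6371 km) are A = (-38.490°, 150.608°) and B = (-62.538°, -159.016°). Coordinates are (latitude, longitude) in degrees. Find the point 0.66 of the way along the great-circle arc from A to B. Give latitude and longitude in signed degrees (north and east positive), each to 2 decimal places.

-56.94°, 177.28°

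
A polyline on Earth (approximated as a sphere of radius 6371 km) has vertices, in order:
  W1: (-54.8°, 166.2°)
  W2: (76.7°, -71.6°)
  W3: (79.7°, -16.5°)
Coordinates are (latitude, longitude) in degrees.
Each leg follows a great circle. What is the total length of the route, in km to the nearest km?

Leg W1→W2: central angle 2.6177 rad, distance 16677.5 km.
Leg W2→W3: central angle 0.1951 rad, distance 1242.9 km.
Total: 16677.5 + 1242.9 ≈ 17920 km.

17920 km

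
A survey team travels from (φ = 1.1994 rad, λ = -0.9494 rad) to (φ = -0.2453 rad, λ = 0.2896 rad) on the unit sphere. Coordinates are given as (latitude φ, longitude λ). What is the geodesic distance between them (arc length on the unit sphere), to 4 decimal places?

1.6826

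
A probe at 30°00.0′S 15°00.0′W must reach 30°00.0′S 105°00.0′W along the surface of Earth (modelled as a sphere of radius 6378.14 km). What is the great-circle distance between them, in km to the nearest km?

In radians: φ₁ = -0.5236, φ₂ = -0.5236, Δλ = -90.000° = -1.5708 rad.
cos c = sin φ₁ sin φ₂ + cos φ₁ cos φ₂ cos Δλ = (-0.5000)(-0.5000) + (0.8660)(0.8660)(-0.0000) = 0.25000,
so c = arccos(0.25000) = 1.31812 rad.
Distance = R·c = 6378.14 × 1.3181 ≈ 8407 km.

8407 km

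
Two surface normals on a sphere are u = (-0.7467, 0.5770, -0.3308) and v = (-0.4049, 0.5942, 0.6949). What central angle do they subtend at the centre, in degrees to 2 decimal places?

65.46°

u·v = 0.4153; |u| = 1.0000, |v| = 1.0000.
cos θ = (u·v)/(|u||v|) = 0.4154, so θ = 65.46°.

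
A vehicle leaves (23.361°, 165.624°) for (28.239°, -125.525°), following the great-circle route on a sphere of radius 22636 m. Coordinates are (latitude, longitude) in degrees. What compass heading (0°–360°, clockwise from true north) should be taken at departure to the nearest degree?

69°

Δλ = 68.851° = 1.2017 rad.
y = sin Δλ · cos φ₂ = (0.9326)(0.8810) = 0.8216
x = cos φ₁ sin φ₂ − sin φ₁ cos φ₂ cos Δλ = (0.9180)(0.4732) − (0.3965)(0.8810)(0.3608) = 0.3083
θ = atan2(y, x) = 69.43°, so the bearing is 69°.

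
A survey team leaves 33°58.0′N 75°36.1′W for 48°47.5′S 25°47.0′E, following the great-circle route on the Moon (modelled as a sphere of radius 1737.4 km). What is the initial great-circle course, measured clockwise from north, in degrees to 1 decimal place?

Δλ = 101.385° = 1.7695 rad.
y = sin Δλ · cos φ₂ = (0.9803)(0.6588) = 0.6458
x = cos φ₁ sin φ₂ − sin φ₁ cos φ₂ cos Δλ = (0.8294)(-0.7523) − (0.5587)(0.6588)(-0.1974) = -0.5513
θ = atan2(y, x) = 130.48°, so the bearing is 130.5°.

130.5°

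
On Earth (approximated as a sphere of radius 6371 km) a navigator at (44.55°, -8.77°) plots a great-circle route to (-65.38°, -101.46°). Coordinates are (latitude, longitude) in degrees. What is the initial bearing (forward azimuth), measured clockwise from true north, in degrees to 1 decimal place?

213.3°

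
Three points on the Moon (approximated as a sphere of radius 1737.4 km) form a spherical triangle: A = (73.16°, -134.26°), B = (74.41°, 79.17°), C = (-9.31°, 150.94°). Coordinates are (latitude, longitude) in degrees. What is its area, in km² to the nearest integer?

1767725 km²

Side lengths (central angles): a = 1.6437, b = 1.6508, c = 0.5415 rad; semiperimeter s = 1.9180.
By l'Huilier's theorem, tan(E/4) = √[tan(s/2) tan((s−a)/2) tan((s−b)/2) tan((s−c)/2)], giving spherical excess E = 0.5856 rad.
Area = E·R² = 0.5856 × (1737.4)² ≈ 1767725 km².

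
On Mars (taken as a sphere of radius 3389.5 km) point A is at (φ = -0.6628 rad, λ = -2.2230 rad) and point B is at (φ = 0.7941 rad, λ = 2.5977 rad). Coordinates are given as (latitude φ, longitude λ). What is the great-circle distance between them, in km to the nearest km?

With latitudes φ₁ = -37.976°, φ₂ = 45.499° and longitude difference Δλ = -83.794°:
cos c = sin φ₁ sin φ₂ + cos φ₁ cos φ₂ cos Δλ = (-0.6153)(0.7132) + (0.7883)(0.7009)(0.1081) = -0.37914,
so c = arccos(-0.37914) = 1.95967 rad.
Distance = R·c = 3389.5 × 1.9597 ≈ 6642 km.

6642 km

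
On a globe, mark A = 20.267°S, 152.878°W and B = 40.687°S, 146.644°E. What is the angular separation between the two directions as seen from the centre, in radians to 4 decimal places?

0.9566 rad

In radians: φ₁ = -0.3537, φ₂ = -0.7101, Δλ = -60.478° = -1.0555 rad.
Haversine: a = sin²(Δφ/2) + cos φ₁ cos φ₂ sin²(Δλ/2) = 0.0314 + (0.9381)(0.7583)(0.2536) = 0.21183.
Central angle c = 2·arcsin(√a) = 0.95655 rad.
So the angular separation is 0.9566 rad.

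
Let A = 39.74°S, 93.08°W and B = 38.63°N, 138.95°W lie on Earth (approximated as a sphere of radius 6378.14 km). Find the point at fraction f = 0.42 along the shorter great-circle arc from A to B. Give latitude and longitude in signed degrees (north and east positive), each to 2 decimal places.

-7.02°, -113.12°

The central angle between A and B is δ = 1.5516 rad.
With f = 0.42, the slerp weights are sin((1−f)δ)/sin δ = 0.7834 and sin(fδ)/sin δ = 0.6066.
Weighted sum of the unit vectors: (0.7834)·(-0.0413,-0.7678,-0.6393) + (0.6066)·(-0.5891,-0.5130,0.6243) = (-0.3898, -0.9128, -0.1221).
Converting back: φ = atan2(z, √(x²+y²)) = -7.02°, λ = atan2(y, x) = -113.12°.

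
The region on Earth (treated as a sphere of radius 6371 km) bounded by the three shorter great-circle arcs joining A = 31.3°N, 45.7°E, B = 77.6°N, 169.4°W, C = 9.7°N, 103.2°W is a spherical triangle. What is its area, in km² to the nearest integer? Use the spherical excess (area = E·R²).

41318254 km²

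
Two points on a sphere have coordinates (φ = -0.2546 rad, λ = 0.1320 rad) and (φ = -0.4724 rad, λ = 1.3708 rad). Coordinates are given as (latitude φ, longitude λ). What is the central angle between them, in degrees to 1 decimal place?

66.7°

Let φ₁ = -0.2546 rad, φ₂ = -0.4724 rad, and Δλ = 1.2388 rad.
Haversine: a = sin²(Δφ/2) + cos φ₁ cos φ₂ sin²(Δλ/2) = 0.0118 + (0.9678)(0.8905)(0.3370) = 0.30226.
Central angle c = 2·arcsin(√a) = 1.16421 rad.
So the angular separation is 66.7°.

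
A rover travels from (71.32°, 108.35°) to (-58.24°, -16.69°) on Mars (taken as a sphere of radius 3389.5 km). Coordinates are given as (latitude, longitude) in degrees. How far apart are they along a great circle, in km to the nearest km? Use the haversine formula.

9137 km

In radians: φ₁ = 1.2448, φ₂ = -1.0165, Δλ = -125.040° = -2.1824 rad.
Haversine: a = sin²(Δφ/2) + cos φ₁ cos φ₂ sin²(Δλ/2) = 0.8184 + (0.3203)(0.5264)(0.7871) = 0.95113.
Central angle c = 2·arcsin(√a) = 2.69579 rad.
Distance = R·c = 3389.5 × 2.6958 ≈ 9137 km.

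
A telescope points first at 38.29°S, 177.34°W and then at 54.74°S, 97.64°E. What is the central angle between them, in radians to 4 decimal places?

With latitudes φ₁ = -38.290°, φ₂ = -54.740° and longitude difference Δλ = -85.020°:
Haversine: a = sin²(Δφ/2) + cos φ₁ cos φ₂ sin²(Δλ/2) = 0.0205 + (0.7849)(0.5773)(0.4566) = 0.22735.
Central angle c = 2·arcsin(√a) = 0.99405 rad.
So the angular separation is 0.9941 rad.

0.9941 rad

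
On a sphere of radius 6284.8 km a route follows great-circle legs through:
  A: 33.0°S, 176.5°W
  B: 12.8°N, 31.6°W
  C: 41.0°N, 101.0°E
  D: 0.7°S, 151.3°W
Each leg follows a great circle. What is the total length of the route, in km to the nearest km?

39111 km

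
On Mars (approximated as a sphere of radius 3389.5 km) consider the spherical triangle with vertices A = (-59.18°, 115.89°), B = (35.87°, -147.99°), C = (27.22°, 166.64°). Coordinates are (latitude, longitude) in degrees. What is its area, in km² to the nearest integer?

Side lengths (central angles): a = 0.6852, b = 1.6755, c = 2.1501 rad; semiperimeter s = 2.2555.
By l'Huilier's theorem, tan(E/4) = √[tan(s/2) tan((s−a)/2) tan((s−b)/2) tan((s−c)/2)], giving spherical excess E = 0.7201 rad.
Area = E·R² = 0.7201 × (3389.5)² ≈ 8273280 km².

8273280 km²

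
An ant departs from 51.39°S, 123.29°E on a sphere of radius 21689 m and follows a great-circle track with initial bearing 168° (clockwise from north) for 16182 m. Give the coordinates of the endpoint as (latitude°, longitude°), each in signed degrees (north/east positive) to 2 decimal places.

-81.17°, -123.48°

Angular distance δ = d/R = 16182/21689 = 0.74609 rad; initial bearing θ = 2.9322 rad.
sin φ₂ = sin φ₁ cos δ + cos φ₁ sin δ cos θ = (-0.7814)(0.7343) + (0.6240)(0.6788)(-0.9781) = -0.9881, so φ₂ = -81.17°.
Δλ = atan2(sin θ sin δ cos φ₁, cos δ − sin φ₁ sin φ₂) = atan2(0.0881, -0.0378) = 113.228°.
λ₂ = 123.290° + 113.228° = 236.52° → -123.48° after wrapping to (−180°, 180°].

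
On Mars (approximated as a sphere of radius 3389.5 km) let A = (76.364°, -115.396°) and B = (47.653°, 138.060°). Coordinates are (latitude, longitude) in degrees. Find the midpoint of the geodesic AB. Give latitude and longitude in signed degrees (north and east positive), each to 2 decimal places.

69.28°, 158.50°

The central angle between A and B is δ = 0.8325 rad.
With f = 0.5, the slerp weights are sin((1−f)δ)/sin δ = 0.5467 and sin(fδ)/sin δ = 0.5467.
Weighted sum of the unit vectors: (0.5467)·(-0.1011,-0.2130,0.9718) + (0.5467)·(-0.5011,0.4502,0.7391) = (-0.3292, 0.1297, 0.9353).
Converting back: φ = atan2(z, √(x²+y²)) = 69.28°, λ = atan2(y, x) = 158.50°.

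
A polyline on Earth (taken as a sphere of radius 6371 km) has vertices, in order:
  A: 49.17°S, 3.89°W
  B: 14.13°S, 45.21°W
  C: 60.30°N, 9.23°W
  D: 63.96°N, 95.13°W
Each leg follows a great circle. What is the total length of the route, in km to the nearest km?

18425 km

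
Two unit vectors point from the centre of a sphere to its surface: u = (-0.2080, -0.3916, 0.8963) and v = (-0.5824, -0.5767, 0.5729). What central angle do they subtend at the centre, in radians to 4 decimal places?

0.5346 rad

u·v = 0.8605; |u| = 1.0000, |v| = 1.0000.
cos θ = (u·v)/(|u||v|) = 0.8605, so θ = 0.5346 rad.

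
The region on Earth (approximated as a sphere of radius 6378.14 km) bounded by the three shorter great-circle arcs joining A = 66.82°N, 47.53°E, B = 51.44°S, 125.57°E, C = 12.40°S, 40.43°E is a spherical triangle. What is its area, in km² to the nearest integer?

Side lengths (central angles): a = 1.3495, b = 1.3856, c = 2.3023 rad; semiperimeter s = 2.5187.
By l'Huilier's theorem, tan(E/4) = √[tan(s/2) tan((s−a)/2) tan((s−b)/2) tan((s−c)/2)], giving spherical excess E = 1.4418 rad.
Area = E·R² = 1.4418 × (6378.14)² ≈ 58653024 km².

58653024 km²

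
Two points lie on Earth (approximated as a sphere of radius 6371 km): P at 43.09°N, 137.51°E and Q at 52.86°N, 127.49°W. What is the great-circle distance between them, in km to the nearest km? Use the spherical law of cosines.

6626 km

Let φ₁ = 0.7521 rad, φ₂ = 0.9226 rad, and Δλ = 1.6581 rad.
cos c = sin φ₁ sin φ₂ + cos φ₁ cos φ₂ cos Δλ = (0.6831)(0.7972) + (0.7303)(0.6038)(-0.0872) = 0.50615,
so c = arccos(0.50615) = 1.04008 rad.
Distance = R·c = 6371 × 1.0401 ≈ 6626 km.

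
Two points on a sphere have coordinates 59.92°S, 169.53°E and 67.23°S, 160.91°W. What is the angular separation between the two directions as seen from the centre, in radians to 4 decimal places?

0.2591 rad

In radians: φ₁ = -1.0458, φ₂ = -1.1734, Δλ = 29.560° = 0.5159 rad.
cos c = sin φ₁ sin φ₂ + cos φ₁ cos φ₂ cos Δλ = (-0.8653)(-0.9221) + (0.5012)(0.3870)(0.8698) = 0.96662,
so c = arccos(0.96662) = 0.25909 rad.
So the angular separation is 0.2591 rad.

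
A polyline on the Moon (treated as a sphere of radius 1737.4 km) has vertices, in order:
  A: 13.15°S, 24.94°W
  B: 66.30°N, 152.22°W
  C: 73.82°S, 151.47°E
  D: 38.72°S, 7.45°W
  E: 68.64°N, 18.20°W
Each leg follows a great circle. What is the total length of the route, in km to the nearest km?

Leg A→B: central angle 2.0324 rad, distance 3531.1 km.
Leg B→C: central angle 2.5274 rad, distance 4391.2 km.
Leg C→D: central angle 1.1616 rad, distance 2018.2 km.
Leg D→E: central angle 1.8790 rad, distance 3264.6 km.
Total: 3531.1 + 4391.2 + 2018.2 + 3264.6 ≈ 13205 km.

13205 km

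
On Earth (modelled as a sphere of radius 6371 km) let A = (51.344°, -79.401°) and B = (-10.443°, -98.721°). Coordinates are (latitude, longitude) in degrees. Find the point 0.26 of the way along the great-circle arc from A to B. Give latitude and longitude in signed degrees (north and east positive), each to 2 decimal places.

The central angle between A and B is δ = 1.1172 rad.
With f = 0.26, the slerp weights are sin((1−f)δ)/sin δ = 0.8185 and sin(fδ)/sin δ = 0.3186.
Weighted sum of the unit vectors: (0.8185)·(0.1149,-0.6140,0.7809) + (0.3186)·(-0.1491,-0.9721,-0.1813) = (0.0465, -0.8123, 0.5814).
Converting back: φ = atan2(z, √(x²+y²)) = 35.55°, λ = atan2(y, x) = -86.72°.

35.55°, -86.72°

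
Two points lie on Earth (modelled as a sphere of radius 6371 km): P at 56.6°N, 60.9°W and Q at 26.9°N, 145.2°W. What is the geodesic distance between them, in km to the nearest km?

Let φ₁ = 0.9879 rad, φ₂ = 0.4695 rad, and Δλ = -1.4713 rad.
Haversine: a = sin²(Δφ/2) + cos φ₁ cos φ₂ sin²(Δλ/2) = 0.0657 + (0.5505)(0.8918)(0.4503) = 0.28676.
Central angle c = 2·arcsin(√a) = 1.13021 rad.
Distance = R·c = 6371 × 1.1302 ≈ 7201 km.

7201 km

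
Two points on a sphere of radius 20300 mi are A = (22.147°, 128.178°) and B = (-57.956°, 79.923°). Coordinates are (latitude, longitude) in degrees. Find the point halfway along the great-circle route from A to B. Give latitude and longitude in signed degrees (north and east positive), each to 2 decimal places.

-19.36°, 110.99°

The central angle between A and B is δ = 1.5631 rad.
With f = 0.5, the slerp weights are sin((1−f)δ)/sin δ = 0.7044 and sin(fδ)/sin δ = 0.7044.
Weighted sum of the unit vectors: (0.7044)·(-0.5725,0.7281,0.3770) + (0.7044)·(0.0928,0.5224,-0.8476) = (-0.3379, 0.8809, -0.3315).
Converting back: φ = atan2(z, √(x²+y²)) = -19.36°, λ = atan2(y, x) = 110.99°.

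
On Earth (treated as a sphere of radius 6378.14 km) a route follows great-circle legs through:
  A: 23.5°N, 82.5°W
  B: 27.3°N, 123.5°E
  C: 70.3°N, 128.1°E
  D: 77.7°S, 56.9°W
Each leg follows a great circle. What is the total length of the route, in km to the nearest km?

Leg A→B: central angle 2.1526 rad, distance 13729.8 km.
Leg B→C: central angle 0.7519 rad, distance 4795.8 km.
Leg C→D: central angle 3.0103 rad, distance 19200.3 km.
Total: 13729.8 + 4795.8 + 19200.3 ≈ 37726 km.

37726 km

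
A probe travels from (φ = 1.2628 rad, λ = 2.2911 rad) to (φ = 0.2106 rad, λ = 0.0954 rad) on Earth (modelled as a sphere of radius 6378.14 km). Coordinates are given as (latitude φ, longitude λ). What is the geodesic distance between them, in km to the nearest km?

With latitudes φ₁ = 72.353°, φ₂ = 12.066° and longitude difference Δλ = -125.804°:
Haversine: a = sin²(Δφ/2) + cos φ₁ cos φ₂ sin²(Δλ/2) = 0.2522 + (0.3031)(0.9779)(0.7925) = 0.48711.
Central angle c = 2·arcsin(√a) = 1.54501 rad.
Distance = R·c = 6378.14 × 1.5450 ≈ 9854 km.

9854 km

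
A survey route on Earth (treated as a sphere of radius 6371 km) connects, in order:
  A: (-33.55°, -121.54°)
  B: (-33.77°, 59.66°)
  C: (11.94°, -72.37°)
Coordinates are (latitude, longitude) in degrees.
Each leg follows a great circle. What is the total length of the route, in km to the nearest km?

Leg A→B: central angle 1.9665 rad, distance 12528.4 km.
Leg B→C: central angle 2.2910 rad, distance 14595.8 km.
Total: 12528.4 + 14595.8 ≈ 27124 km.

27124 km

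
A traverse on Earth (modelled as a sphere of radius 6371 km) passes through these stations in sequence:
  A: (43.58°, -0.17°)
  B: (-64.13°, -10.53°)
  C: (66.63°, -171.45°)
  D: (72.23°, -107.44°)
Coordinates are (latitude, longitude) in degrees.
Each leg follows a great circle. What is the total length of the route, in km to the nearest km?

33550 km

Leg A→B: central angle 1.8853 rad, distance 12011.3 km.
Leg B→C: central angle 2.9968 rad, distance 19092.8 km.
Leg C→D: central angle 0.3839 rad, distance 2445.7 km.
Total: 12011.3 + 19092.8 + 2445.7 ≈ 33550 km.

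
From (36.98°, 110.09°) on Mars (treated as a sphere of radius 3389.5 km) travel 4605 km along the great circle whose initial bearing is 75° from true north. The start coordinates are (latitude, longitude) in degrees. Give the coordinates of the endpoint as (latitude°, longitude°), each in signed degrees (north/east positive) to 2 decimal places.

19.20°, -160.88°

Angular distance δ = d/R = 4605/3389.5 = 1.35861 rad; initial bearing θ = 1.3090 rad.
sin φ₂ = sin φ₁ cos δ + cos φ₁ sin δ cos θ = (0.6015)(0.2106) + (0.7988)(0.9776)(0.2588) = 0.3288, so φ₂ = 19.20°.
Δλ = atan2(sin θ sin δ cos φ₁, cos δ − sin φ₁ sin φ₂) = atan2(0.7543, 0.0128) = 89.027°.
λ₂ = 110.090° + 89.027° = 199.12° → -160.88° after wrapping to (−180°, 180°].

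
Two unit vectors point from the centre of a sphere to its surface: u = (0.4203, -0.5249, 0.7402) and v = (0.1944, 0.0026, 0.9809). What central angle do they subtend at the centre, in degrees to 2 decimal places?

36.26°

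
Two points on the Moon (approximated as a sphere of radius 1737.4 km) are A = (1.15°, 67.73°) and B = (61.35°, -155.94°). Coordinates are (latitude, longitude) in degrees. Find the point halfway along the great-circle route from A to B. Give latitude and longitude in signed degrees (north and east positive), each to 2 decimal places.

Central angle δ = 1.9062 rad. Interpolating on the sphere with fraction f = 0.5:
P = [sin((1−f)δ)·A + sin(fδ)·B] / sin δ = 0.8633·A + 0.8633·B in Cartesian coordinates,
giving P = (-0.0509, 0.6300, 0.7749), i.e. latitude 50.80°, longitude 94.62°.

50.80°, 94.62°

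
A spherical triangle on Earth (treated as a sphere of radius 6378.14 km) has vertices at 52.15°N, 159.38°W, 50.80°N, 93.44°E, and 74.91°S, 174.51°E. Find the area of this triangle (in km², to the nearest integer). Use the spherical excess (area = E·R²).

104980981 km²

Side lengths (central angles): a = 2.3785, b = 2.2382, c = 1.0502 rad; semiperimeter s = 2.8335.
By l'Huilier's theorem, tan(E/4) = √[tan(s/2) tan((s−a)/2) tan((s−b)/2) tan((s−c)/2)], giving spherical excess E = 2.5806 rad.
Area = E·R² = 2.5806 × (6378.14)² ≈ 104980981 km².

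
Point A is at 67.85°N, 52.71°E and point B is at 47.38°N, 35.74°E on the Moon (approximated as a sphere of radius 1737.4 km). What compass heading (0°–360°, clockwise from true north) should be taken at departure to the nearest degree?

212°

With φ₁ = 1.1842, φ₂ = 0.8269, Δλ = -0.2962 rad, the forward-azimuth formula gives
θ = atan2( sin Δλ cos φ₂ , cos φ₁ sin φ₂ − sin φ₁ cos φ₂ cos Δλ ) = atan2(-0.1976, -0.3224) = -148.49°.
Adding 360° brings this into [0°, 360°): 212°.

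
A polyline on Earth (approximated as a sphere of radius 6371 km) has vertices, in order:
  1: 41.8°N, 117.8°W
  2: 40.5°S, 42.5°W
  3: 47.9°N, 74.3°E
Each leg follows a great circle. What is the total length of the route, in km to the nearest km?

26929 km

Leg 1→2: central angle 1.8640 rad, distance 11875.6 km.
Leg 2→3: central angle 2.3628 rad, distance 15053.1 km.
Total: 11875.6 + 15053.1 ≈ 26929 km.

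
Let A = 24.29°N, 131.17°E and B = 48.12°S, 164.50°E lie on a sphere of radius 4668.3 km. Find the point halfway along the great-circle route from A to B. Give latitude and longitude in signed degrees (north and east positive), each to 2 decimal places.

Central angle δ = 1.3673 rad. Interpolating on the sphere with fraction f = 0.5:
P = [sin((1−f)δ)·A + sin(fδ)·B] / sin δ = 0.6449·A + 0.6449·B in Cartesian coordinates,
giving P = (-0.8018, 0.5576, -0.2149), i.e. latitude -12.41°, longitude 145.19°.

-12.41°, 145.19°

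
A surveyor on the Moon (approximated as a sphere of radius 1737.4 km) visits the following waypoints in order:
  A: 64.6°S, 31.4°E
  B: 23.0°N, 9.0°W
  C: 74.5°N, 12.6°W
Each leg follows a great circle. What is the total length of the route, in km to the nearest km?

Leg A→B: central angle 1.6231 rad, distance 2820.0 km.
Leg B→C: central angle 0.8995 rad, distance 1562.7 km.
Total: 2820.0 + 1562.7 ≈ 4383 km.

4383 km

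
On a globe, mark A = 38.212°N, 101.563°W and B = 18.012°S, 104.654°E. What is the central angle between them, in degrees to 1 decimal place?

149.5°

With latitudes φ₁ = 38.212°, φ₂ = -18.012° and longitude difference Δλ = -153.783°:
Haversine: a = sin²(Δφ/2) + cos φ₁ cos φ₂ sin²(Δλ/2) = 0.2220 + (0.7857)(0.9510)(0.9486) = 0.93081.
Central angle c = 2·arcsin(√a) = 2.60926 rad.
So the angular separation is 149.5°.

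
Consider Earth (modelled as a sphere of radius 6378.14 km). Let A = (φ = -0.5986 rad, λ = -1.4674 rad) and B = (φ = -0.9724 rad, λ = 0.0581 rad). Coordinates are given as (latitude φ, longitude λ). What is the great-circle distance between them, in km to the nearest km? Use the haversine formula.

In radians: φ₁ = -0.5986, φ₂ = -0.9724, Δλ = 87.405° = 1.5255 rad.
Haversine: a = sin²(Δφ/2) + cos φ₁ cos φ₂ sin²(Δλ/2) = 0.0345 + (0.8261)(0.5633)(0.4774) = 0.25668.
Central angle c = 2·arcsin(√a) = 1.06255 rad.
Distance = R·c = 6378.14 × 1.0625 ≈ 6777 km.

6777 km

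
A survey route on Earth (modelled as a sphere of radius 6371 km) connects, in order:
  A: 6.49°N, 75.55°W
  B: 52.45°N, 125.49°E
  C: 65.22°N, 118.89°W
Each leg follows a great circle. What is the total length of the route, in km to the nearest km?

Leg A→B: central angle 2.0664 rad, distance 13165.0 km.
Leg B→C: central angle 0.9155 rad, distance 5832.9 km.
Total: 13165.0 + 5832.9 ≈ 18998 km.

18998 km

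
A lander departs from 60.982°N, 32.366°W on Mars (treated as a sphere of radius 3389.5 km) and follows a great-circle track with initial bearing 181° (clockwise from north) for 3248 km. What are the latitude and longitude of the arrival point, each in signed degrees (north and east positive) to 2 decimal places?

Angular distance δ = d/R = 3248/3389.5 = 0.95825 rad; initial bearing θ = 3.1590 rad.
sin φ₂ = sin φ₁ cos δ + cos φ₁ sin δ cos θ = (0.8745)(0.5749) + (0.4851)(0.8182)(-0.9998) = 0.1059, so φ₂ = 6.08°.
Δλ = atan2(sin θ sin δ cos φ₁, cos δ − sin φ₁ sin φ₂) = atan2(-0.0069, 0.4823) = -0.823°.
λ₂ = -32.366° − 0.823° = -33.19°.

6.08°, -33.19°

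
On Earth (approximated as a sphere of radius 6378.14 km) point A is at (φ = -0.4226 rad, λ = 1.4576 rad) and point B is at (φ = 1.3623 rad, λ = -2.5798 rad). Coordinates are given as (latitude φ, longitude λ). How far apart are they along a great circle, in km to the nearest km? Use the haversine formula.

13501 km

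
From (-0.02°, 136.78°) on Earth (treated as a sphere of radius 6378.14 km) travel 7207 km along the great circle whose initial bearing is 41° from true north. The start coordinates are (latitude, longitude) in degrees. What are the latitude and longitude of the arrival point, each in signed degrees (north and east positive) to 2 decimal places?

43.03°, -168.96°

Angular distance δ = d/R = 7207/6378.14 = 1.12995 rad; initial bearing θ = 0.7156 rad.
sin φ₂ = sin φ₁ cos δ + cos φ₁ sin δ cos θ = (-0.0003)(0.4267) + (1.0000)(0.9044)(0.7547) = 0.6824, so φ₂ = 43.03°.
Δλ = atan2(sin θ sin δ cos φ₁, cos δ − sin φ₁ sin φ₂) = atan2(0.5933, 0.4269) = 54.263°.
λ₂ = 136.780° + 54.263° = 191.04° → -168.96° after wrapping to (−180°, 180°].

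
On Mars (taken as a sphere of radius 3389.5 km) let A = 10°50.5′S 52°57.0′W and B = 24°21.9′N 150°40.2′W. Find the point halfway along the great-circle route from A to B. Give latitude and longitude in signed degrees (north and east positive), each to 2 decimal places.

10.21°, -99.34°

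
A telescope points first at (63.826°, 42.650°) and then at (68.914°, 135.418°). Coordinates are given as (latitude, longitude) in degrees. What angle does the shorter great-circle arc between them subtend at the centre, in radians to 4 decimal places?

0.5922 rad

Let φ₁ = 1.1140 rad, φ₂ = 1.2028 rad, and Δλ = 1.6191 rad.
Haversine: a = sin²(Δφ/2) + cos φ₁ cos φ₂ sin²(Δλ/2) = 0.0020 + (0.4411)(0.3598)(0.5241) = 0.08515.
Central angle c = 2·arcsin(√a) = 0.59222 rad.
So the angular separation is 0.5922 rad.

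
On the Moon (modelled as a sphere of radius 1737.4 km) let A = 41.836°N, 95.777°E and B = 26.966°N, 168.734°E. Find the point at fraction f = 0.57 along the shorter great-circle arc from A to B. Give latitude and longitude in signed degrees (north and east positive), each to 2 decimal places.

39.06°, 141.25°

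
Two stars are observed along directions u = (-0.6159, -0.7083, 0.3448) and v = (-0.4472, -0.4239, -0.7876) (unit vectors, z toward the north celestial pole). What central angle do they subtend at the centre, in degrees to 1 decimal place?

72.3°

u·v = 0.3041; |u| = 1.0000, |v| = 1.0000.
cos θ = (u·v)/(|u||v|) = 0.3041, so θ = 72.3°.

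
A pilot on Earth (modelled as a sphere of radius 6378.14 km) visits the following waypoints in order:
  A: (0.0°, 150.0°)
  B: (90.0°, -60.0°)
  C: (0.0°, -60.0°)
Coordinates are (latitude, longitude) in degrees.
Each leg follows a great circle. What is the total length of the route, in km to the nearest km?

Leg A→B: central angle 1.5708 rad, distance 10018.8 km.
Leg B→C: central angle 1.5708 rad, distance 10018.8 km.
Total: 10018.8 + 10018.8 ≈ 20038 km.

20038 km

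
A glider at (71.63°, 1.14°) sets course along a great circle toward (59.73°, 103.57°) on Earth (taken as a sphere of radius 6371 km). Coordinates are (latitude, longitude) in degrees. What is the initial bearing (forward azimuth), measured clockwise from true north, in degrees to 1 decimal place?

52.7°

With φ₁ = 1.2502, φ₂ = 1.0425, Δλ = 1.7877 rad, the forward-azimuth formula gives
θ = atan2( sin Δλ cos φ₂ , cos φ₁ sin φ₂ − sin φ₁ cos φ₂ cos Δλ ) = atan2(0.4923, 0.3752) = 52.69°.
So the initial bearing is 52.7°.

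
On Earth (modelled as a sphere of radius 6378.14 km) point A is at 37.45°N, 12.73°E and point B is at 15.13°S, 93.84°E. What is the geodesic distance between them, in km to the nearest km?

10276 km

Let φ₁ = 0.6536 rad, φ₂ = -0.2641 rad, and Δλ = 1.4156 rad.
Haversine: a = sin²(Δφ/2) + cos φ₁ cos φ₂ sin²(Δλ/2) = 0.1962 + (0.7939)(0.9653)(0.4227) = 0.52014.
Central angle c = 2·arcsin(√a) = 1.61109 rad.
Distance = R·c = 6378.14 × 1.6111 ≈ 10276 km.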